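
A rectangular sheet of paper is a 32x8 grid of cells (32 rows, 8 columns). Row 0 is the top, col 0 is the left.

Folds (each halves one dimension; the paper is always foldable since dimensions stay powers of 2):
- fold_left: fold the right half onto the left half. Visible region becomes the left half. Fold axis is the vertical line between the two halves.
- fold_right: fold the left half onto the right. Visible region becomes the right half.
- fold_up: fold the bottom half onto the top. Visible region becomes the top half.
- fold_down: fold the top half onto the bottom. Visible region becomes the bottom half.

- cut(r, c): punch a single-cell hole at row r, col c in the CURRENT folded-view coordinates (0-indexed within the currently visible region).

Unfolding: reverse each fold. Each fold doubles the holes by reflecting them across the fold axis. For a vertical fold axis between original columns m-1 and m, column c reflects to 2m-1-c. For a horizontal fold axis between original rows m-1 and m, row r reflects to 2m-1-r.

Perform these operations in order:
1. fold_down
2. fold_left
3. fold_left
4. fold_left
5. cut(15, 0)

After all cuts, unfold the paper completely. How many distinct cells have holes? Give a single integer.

Op 1 fold_down: fold axis h@16; visible region now rows[16,32) x cols[0,8) = 16x8
Op 2 fold_left: fold axis v@4; visible region now rows[16,32) x cols[0,4) = 16x4
Op 3 fold_left: fold axis v@2; visible region now rows[16,32) x cols[0,2) = 16x2
Op 4 fold_left: fold axis v@1; visible region now rows[16,32) x cols[0,1) = 16x1
Op 5 cut(15, 0): punch at orig (31,0); cuts so far [(31, 0)]; region rows[16,32) x cols[0,1) = 16x1
Unfold 1 (reflect across v@1): 2 holes -> [(31, 0), (31, 1)]
Unfold 2 (reflect across v@2): 4 holes -> [(31, 0), (31, 1), (31, 2), (31, 3)]
Unfold 3 (reflect across v@4): 8 holes -> [(31, 0), (31, 1), (31, 2), (31, 3), (31, 4), (31, 5), (31, 6), (31, 7)]
Unfold 4 (reflect across h@16): 16 holes -> [(0, 0), (0, 1), (0, 2), (0, 3), (0, 4), (0, 5), (0, 6), (0, 7), (31, 0), (31, 1), (31, 2), (31, 3), (31, 4), (31, 5), (31, 6), (31, 7)]

Answer: 16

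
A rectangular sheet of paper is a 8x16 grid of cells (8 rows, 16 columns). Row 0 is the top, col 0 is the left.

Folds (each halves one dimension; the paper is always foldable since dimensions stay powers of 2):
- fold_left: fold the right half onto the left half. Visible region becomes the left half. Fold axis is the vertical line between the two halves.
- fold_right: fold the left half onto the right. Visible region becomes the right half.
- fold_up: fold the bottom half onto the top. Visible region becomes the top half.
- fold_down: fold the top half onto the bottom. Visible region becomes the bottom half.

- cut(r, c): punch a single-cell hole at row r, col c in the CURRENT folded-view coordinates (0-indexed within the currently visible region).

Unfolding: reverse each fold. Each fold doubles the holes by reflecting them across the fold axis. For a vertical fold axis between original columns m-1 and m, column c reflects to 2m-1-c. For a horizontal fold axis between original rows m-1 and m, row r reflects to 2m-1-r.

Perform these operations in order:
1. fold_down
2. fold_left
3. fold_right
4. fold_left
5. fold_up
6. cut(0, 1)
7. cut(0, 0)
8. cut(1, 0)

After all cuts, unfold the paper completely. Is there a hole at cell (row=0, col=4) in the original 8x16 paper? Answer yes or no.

Op 1 fold_down: fold axis h@4; visible region now rows[4,8) x cols[0,16) = 4x16
Op 2 fold_left: fold axis v@8; visible region now rows[4,8) x cols[0,8) = 4x8
Op 3 fold_right: fold axis v@4; visible region now rows[4,8) x cols[4,8) = 4x4
Op 4 fold_left: fold axis v@6; visible region now rows[4,8) x cols[4,6) = 4x2
Op 5 fold_up: fold axis h@6; visible region now rows[4,6) x cols[4,6) = 2x2
Op 6 cut(0, 1): punch at orig (4,5); cuts so far [(4, 5)]; region rows[4,6) x cols[4,6) = 2x2
Op 7 cut(0, 0): punch at orig (4,4); cuts so far [(4, 4), (4, 5)]; region rows[4,6) x cols[4,6) = 2x2
Op 8 cut(1, 0): punch at orig (5,4); cuts so far [(4, 4), (4, 5), (5, 4)]; region rows[4,6) x cols[4,6) = 2x2
Unfold 1 (reflect across h@6): 6 holes -> [(4, 4), (4, 5), (5, 4), (6, 4), (7, 4), (7, 5)]
Unfold 2 (reflect across v@6): 12 holes -> [(4, 4), (4, 5), (4, 6), (4, 7), (5, 4), (5, 7), (6, 4), (6, 7), (7, 4), (7, 5), (7, 6), (7, 7)]
Unfold 3 (reflect across v@4): 24 holes -> [(4, 0), (4, 1), (4, 2), (4, 3), (4, 4), (4, 5), (4, 6), (4, 7), (5, 0), (5, 3), (5, 4), (5, 7), (6, 0), (6, 3), (6, 4), (6, 7), (7, 0), (7, 1), (7, 2), (7, 3), (7, 4), (7, 5), (7, 6), (7, 7)]
Unfold 4 (reflect across v@8): 48 holes -> [(4, 0), (4, 1), (4, 2), (4, 3), (4, 4), (4, 5), (4, 6), (4, 7), (4, 8), (4, 9), (4, 10), (4, 11), (4, 12), (4, 13), (4, 14), (4, 15), (5, 0), (5, 3), (5, 4), (5, 7), (5, 8), (5, 11), (5, 12), (5, 15), (6, 0), (6, 3), (6, 4), (6, 7), (6, 8), (6, 11), (6, 12), (6, 15), (7, 0), (7, 1), (7, 2), (7, 3), (7, 4), (7, 5), (7, 6), (7, 7), (7, 8), (7, 9), (7, 10), (7, 11), (7, 12), (7, 13), (7, 14), (7, 15)]
Unfold 5 (reflect across h@4): 96 holes -> [(0, 0), (0, 1), (0, 2), (0, 3), (0, 4), (0, 5), (0, 6), (0, 7), (0, 8), (0, 9), (0, 10), (0, 11), (0, 12), (0, 13), (0, 14), (0, 15), (1, 0), (1, 3), (1, 4), (1, 7), (1, 8), (1, 11), (1, 12), (1, 15), (2, 0), (2, 3), (2, 4), (2, 7), (2, 8), (2, 11), (2, 12), (2, 15), (3, 0), (3, 1), (3, 2), (3, 3), (3, 4), (3, 5), (3, 6), (3, 7), (3, 8), (3, 9), (3, 10), (3, 11), (3, 12), (3, 13), (3, 14), (3, 15), (4, 0), (4, 1), (4, 2), (4, 3), (4, 4), (4, 5), (4, 6), (4, 7), (4, 8), (4, 9), (4, 10), (4, 11), (4, 12), (4, 13), (4, 14), (4, 15), (5, 0), (5, 3), (5, 4), (5, 7), (5, 8), (5, 11), (5, 12), (5, 15), (6, 0), (6, 3), (6, 4), (6, 7), (6, 8), (6, 11), (6, 12), (6, 15), (7, 0), (7, 1), (7, 2), (7, 3), (7, 4), (7, 5), (7, 6), (7, 7), (7, 8), (7, 9), (7, 10), (7, 11), (7, 12), (7, 13), (7, 14), (7, 15)]
Holes: [(0, 0), (0, 1), (0, 2), (0, 3), (0, 4), (0, 5), (0, 6), (0, 7), (0, 8), (0, 9), (0, 10), (0, 11), (0, 12), (0, 13), (0, 14), (0, 15), (1, 0), (1, 3), (1, 4), (1, 7), (1, 8), (1, 11), (1, 12), (1, 15), (2, 0), (2, 3), (2, 4), (2, 7), (2, 8), (2, 11), (2, 12), (2, 15), (3, 0), (3, 1), (3, 2), (3, 3), (3, 4), (3, 5), (3, 6), (3, 7), (3, 8), (3, 9), (3, 10), (3, 11), (3, 12), (3, 13), (3, 14), (3, 15), (4, 0), (4, 1), (4, 2), (4, 3), (4, 4), (4, 5), (4, 6), (4, 7), (4, 8), (4, 9), (4, 10), (4, 11), (4, 12), (4, 13), (4, 14), (4, 15), (5, 0), (5, 3), (5, 4), (5, 7), (5, 8), (5, 11), (5, 12), (5, 15), (6, 0), (6, 3), (6, 4), (6, 7), (6, 8), (6, 11), (6, 12), (6, 15), (7, 0), (7, 1), (7, 2), (7, 3), (7, 4), (7, 5), (7, 6), (7, 7), (7, 8), (7, 9), (7, 10), (7, 11), (7, 12), (7, 13), (7, 14), (7, 15)]

Answer: yes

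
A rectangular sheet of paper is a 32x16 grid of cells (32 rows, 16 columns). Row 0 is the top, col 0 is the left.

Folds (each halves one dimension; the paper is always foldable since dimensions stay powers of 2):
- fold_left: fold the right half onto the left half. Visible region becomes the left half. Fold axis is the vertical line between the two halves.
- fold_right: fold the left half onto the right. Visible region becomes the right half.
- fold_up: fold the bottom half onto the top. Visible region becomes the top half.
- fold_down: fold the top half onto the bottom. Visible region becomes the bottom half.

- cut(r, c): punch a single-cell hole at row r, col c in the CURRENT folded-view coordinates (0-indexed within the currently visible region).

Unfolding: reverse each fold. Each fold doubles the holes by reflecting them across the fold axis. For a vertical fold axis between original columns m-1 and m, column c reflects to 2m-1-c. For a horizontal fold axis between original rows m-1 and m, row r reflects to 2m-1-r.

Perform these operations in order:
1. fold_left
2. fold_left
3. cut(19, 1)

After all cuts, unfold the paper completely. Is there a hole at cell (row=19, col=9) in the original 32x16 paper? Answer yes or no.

Op 1 fold_left: fold axis v@8; visible region now rows[0,32) x cols[0,8) = 32x8
Op 2 fold_left: fold axis v@4; visible region now rows[0,32) x cols[0,4) = 32x4
Op 3 cut(19, 1): punch at orig (19,1); cuts so far [(19, 1)]; region rows[0,32) x cols[0,4) = 32x4
Unfold 1 (reflect across v@4): 2 holes -> [(19, 1), (19, 6)]
Unfold 2 (reflect across v@8): 4 holes -> [(19, 1), (19, 6), (19, 9), (19, 14)]
Holes: [(19, 1), (19, 6), (19, 9), (19, 14)]

Answer: yes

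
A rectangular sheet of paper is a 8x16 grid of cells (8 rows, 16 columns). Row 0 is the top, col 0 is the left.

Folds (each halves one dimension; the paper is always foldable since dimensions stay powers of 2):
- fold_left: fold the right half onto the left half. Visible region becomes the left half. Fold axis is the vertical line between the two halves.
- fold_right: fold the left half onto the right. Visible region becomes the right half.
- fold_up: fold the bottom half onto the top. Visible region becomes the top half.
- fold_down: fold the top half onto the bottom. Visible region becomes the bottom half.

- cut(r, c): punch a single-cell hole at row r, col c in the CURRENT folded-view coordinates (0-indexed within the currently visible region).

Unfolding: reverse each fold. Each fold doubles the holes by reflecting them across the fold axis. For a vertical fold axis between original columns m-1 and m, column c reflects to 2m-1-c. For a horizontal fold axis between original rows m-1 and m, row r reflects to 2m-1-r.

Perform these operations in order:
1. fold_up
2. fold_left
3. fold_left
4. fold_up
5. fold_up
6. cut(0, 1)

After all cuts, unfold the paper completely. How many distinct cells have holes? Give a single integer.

Op 1 fold_up: fold axis h@4; visible region now rows[0,4) x cols[0,16) = 4x16
Op 2 fold_left: fold axis v@8; visible region now rows[0,4) x cols[0,8) = 4x8
Op 3 fold_left: fold axis v@4; visible region now rows[0,4) x cols[0,4) = 4x4
Op 4 fold_up: fold axis h@2; visible region now rows[0,2) x cols[0,4) = 2x4
Op 5 fold_up: fold axis h@1; visible region now rows[0,1) x cols[0,4) = 1x4
Op 6 cut(0, 1): punch at orig (0,1); cuts so far [(0, 1)]; region rows[0,1) x cols[0,4) = 1x4
Unfold 1 (reflect across h@1): 2 holes -> [(0, 1), (1, 1)]
Unfold 2 (reflect across h@2): 4 holes -> [(0, 1), (1, 1), (2, 1), (3, 1)]
Unfold 3 (reflect across v@4): 8 holes -> [(0, 1), (0, 6), (1, 1), (1, 6), (2, 1), (2, 6), (3, 1), (3, 6)]
Unfold 4 (reflect across v@8): 16 holes -> [(0, 1), (0, 6), (0, 9), (0, 14), (1, 1), (1, 6), (1, 9), (1, 14), (2, 1), (2, 6), (2, 9), (2, 14), (3, 1), (3, 6), (3, 9), (3, 14)]
Unfold 5 (reflect across h@4): 32 holes -> [(0, 1), (0, 6), (0, 9), (0, 14), (1, 1), (1, 6), (1, 9), (1, 14), (2, 1), (2, 6), (2, 9), (2, 14), (3, 1), (3, 6), (3, 9), (3, 14), (4, 1), (4, 6), (4, 9), (4, 14), (5, 1), (5, 6), (5, 9), (5, 14), (6, 1), (6, 6), (6, 9), (6, 14), (7, 1), (7, 6), (7, 9), (7, 14)]

Answer: 32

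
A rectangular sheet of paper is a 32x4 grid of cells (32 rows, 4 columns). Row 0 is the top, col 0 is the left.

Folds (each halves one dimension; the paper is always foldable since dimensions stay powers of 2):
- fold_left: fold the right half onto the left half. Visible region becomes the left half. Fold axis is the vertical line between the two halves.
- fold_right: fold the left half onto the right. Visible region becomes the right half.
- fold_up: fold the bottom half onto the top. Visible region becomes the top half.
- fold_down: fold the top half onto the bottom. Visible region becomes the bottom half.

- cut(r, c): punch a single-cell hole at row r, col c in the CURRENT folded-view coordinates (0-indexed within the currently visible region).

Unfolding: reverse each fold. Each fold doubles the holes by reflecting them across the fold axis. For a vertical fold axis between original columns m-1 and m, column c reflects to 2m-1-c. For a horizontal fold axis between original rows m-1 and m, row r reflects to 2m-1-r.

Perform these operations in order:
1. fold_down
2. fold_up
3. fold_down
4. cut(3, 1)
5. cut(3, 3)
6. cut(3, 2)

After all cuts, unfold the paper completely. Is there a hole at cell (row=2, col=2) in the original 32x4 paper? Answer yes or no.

Answer: no

Derivation:
Op 1 fold_down: fold axis h@16; visible region now rows[16,32) x cols[0,4) = 16x4
Op 2 fold_up: fold axis h@24; visible region now rows[16,24) x cols[0,4) = 8x4
Op 3 fold_down: fold axis h@20; visible region now rows[20,24) x cols[0,4) = 4x4
Op 4 cut(3, 1): punch at orig (23,1); cuts so far [(23, 1)]; region rows[20,24) x cols[0,4) = 4x4
Op 5 cut(3, 3): punch at orig (23,3); cuts so far [(23, 1), (23, 3)]; region rows[20,24) x cols[0,4) = 4x4
Op 6 cut(3, 2): punch at orig (23,2); cuts so far [(23, 1), (23, 2), (23, 3)]; region rows[20,24) x cols[0,4) = 4x4
Unfold 1 (reflect across h@20): 6 holes -> [(16, 1), (16, 2), (16, 3), (23, 1), (23, 2), (23, 3)]
Unfold 2 (reflect across h@24): 12 holes -> [(16, 1), (16, 2), (16, 3), (23, 1), (23, 2), (23, 3), (24, 1), (24, 2), (24, 3), (31, 1), (31, 2), (31, 3)]
Unfold 3 (reflect across h@16): 24 holes -> [(0, 1), (0, 2), (0, 3), (7, 1), (7, 2), (7, 3), (8, 1), (8, 2), (8, 3), (15, 1), (15, 2), (15, 3), (16, 1), (16, 2), (16, 3), (23, 1), (23, 2), (23, 3), (24, 1), (24, 2), (24, 3), (31, 1), (31, 2), (31, 3)]
Holes: [(0, 1), (0, 2), (0, 3), (7, 1), (7, 2), (7, 3), (8, 1), (8, 2), (8, 3), (15, 1), (15, 2), (15, 3), (16, 1), (16, 2), (16, 3), (23, 1), (23, 2), (23, 3), (24, 1), (24, 2), (24, 3), (31, 1), (31, 2), (31, 3)]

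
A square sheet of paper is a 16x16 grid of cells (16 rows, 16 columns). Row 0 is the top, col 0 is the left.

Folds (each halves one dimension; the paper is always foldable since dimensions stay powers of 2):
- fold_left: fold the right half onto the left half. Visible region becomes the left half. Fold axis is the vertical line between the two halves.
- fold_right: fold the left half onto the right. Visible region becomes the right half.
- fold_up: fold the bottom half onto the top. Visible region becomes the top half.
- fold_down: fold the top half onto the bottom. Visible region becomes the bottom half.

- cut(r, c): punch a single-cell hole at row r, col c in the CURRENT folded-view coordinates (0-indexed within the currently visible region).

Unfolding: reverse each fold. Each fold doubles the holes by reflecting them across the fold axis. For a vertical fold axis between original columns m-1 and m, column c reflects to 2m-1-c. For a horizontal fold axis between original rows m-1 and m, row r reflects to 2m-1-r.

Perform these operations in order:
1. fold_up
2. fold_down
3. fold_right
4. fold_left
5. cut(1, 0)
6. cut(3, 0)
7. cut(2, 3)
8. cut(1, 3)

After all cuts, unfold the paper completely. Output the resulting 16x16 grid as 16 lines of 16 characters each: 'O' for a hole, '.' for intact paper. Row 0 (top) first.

Answer: O......OO......O
...OO......OO...
O..OO..OO..OO..O
................
................
O..OO..OO..OO..O
...OO......OO...
O......OO......O
O......OO......O
...OO......OO...
O..OO..OO..OO..O
................
................
O..OO..OO..OO..O
...OO......OO...
O......OO......O

Derivation:
Op 1 fold_up: fold axis h@8; visible region now rows[0,8) x cols[0,16) = 8x16
Op 2 fold_down: fold axis h@4; visible region now rows[4,8) x cols[0,16) = 4x16
Op 3 fold_right: fold axis v@8; visible region now rows[4,8) x cols[8,16) = 4x8
Op 4 fold_left: fold axis v@12; visible region now rows[4,8) x cols[8,12) = 4x4
Op 5 cut(1, 0): punch at orig (5,8); cuts so far [(5, 8)]; region rows[4,8) x cols[8,12) = 4x4
Op 6 cut(3, 0): punch at orig (7,8); cuts so far [(5, 8), (7, 8)]; region rows[4,8) x cols[8,12) = 4x4
Op 7 cut(2, 3): punch at orig (6,11); cuts so far [(5, 8), (6, 11), (7, 8)]; region rows[4,8) x cols[8,12) = 4x4
Op 8 cut(1, 3): punch at orig (5,11); cuts so far [(5, 8), (5, 11), (6, 11), (7, 8)]; region rows[4,8) x cols[8,12) = 4x4
Unfold 1 (reflect across v@12): 8 holes -> [(5, 8), (5, 11), (5, 12), (5, 15), (6, 11), (6, 12), (7, 8), (7, 15)]
Unfold 2 (reflect across v@8): 16 holes -> [(5, 0), (5, 3), (5, 4), (5, 7), (5, 8), (5, 11), (5, 12), (5, 15), (6, 3), (6, 4), (6, 11), (6, 12), (7, 0), (7, 7), (7, 8), (7, 15)]
Unfold 3 (reflect across h@4): 32 holes -> [(0, 0), (0, 7), (0, 8), (0, 15), (1, 3), (1, 4), (1, 11), (1, 12), (2, 0), (2, 3), (2, 4), (2, 7), (2, 8), (2, 11), (2, 12), (2, 15), (5, 0), (5, 3), (5, 4), (5, 7), (5, 8), (5, 11), (5, 12), (5, 15), (6, 3), (6, 4), (6, 11), (6, 12), (7, 0), (7, 7), (7, 8), (7, 15)]
Unfold 4 (reflect across h@8): 64 holes -> [(0, 0), (0, 7), (0, 8), (0, 15), (1, 3), (1, 4), (1, 11), (1, 12), (2, 0), (2, 3), (2, 4), (2, 7), (2, 8), (2, 11), (2, 12), (2, 15), (5, 0), (5, 3), (5, 4), (5, 7), (5, 8), (5, 11), (5, 12), (5, 15), (6, 3), (6, 4), (6, 11), (6, 12), (7, 0), (7, 7), (7, 8), (7, 15), (8, 0), (8, 7), (8, 8), (8, 15), (9, 3), (9, 4), (9, 11), (9, 12), (10, 0), (10, 3), (10, 4), (10, 7), (10, 8), (10, 11), (10, 12), (10, 15), (13, 0), (13, 3), (13, 4), (13, 7), (13, 8), (13, 11), (13, 12), (13, 15), (14, 3), (14, 4), (14, 11), (14, 12), (15, 0), (15, 7), (15, 8), (15, 15)]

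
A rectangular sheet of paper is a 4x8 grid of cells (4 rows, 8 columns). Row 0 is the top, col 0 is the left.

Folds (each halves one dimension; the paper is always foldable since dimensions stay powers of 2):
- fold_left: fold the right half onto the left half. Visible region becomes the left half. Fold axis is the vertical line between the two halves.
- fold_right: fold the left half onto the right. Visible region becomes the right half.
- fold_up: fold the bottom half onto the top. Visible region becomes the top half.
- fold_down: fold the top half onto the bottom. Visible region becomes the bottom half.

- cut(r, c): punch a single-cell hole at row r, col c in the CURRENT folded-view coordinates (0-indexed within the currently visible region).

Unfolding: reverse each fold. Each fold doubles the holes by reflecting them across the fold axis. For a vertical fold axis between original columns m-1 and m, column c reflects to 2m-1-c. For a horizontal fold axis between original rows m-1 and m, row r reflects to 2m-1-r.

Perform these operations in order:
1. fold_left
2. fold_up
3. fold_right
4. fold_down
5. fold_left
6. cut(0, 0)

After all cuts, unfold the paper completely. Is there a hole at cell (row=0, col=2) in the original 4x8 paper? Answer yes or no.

Op 1 fold_left: fold axis v@4; visible region now rows[0,4) x cols[0,4) = 4x4
Op 2 fold_up: fold axis h@2; visible region now rows[0,2) x cols[0,4) = 2x4
Op 3 fold_right: fold axis v@2; visible region now rows[0,2) x cols[2,4) = 2x2
Op 4 fold_down: fold axis h@1; visible region now rows[1,2) x cols[2,4) = 1x2
Op 5 fold_left: fold axis v@3; visible region now rows[1,2) x cols[2,3) = 1x1
Op 6 cut(0, 0): punch at orig (1,2); cuts so far [(1, 2)]; region rows[1,2) x cols[2,3) = 1x1
Unfold 1 (reflect across v@3): 2 holes -> [(1, 2), (1, 3)]
Unfold 2 (reflect across h@1): 4 holes -> [(0, 2), (0, 3), (1, 2), (1, 3)]
Unfold 3 (reflect across v@2): 8 holes -> [(0, 0), (0, 1), (0, 2), (0, 3), (1, 0), (1, 1), (1, 2), (1, 3)]
Unfold 4 (reflect across h@2): 16 holes -> [(0, 0), (0, 1), (0, 2), (0, 3), (1, 0), (1, 1), (1, 2), (1, 3), (2, 0), (2, 1), (2, 2), (2, 3), (3, 0), (3, 1), (3, 2), (3, 3)]
Unfold 5 (reflect across v@4): 32 holes -> [(0, 0), (0, 1), (0, 2), (0, 3), (0, 4), (0, 5), (0, 6), (0, 7), (1, 0), (1, 1), (1, 2), (1, 3), (1, 4), (1, 5), (1, 6), (1, 7), (2, 0), (2, 1), (2, 2), (2, 3), (2, 4), (2, 5), (2, 6), (2, 7), (3, 0), (3, 1), (3, 2), (3, 3), (3, 4), (3, 5), (3, 6), (3, 7)]
Holes: [(0, 0), (0, 1), (0, 2), (0, 3), (0, 4), (0, 5), (0, 6), (0, 7), (1, 0), (1, 1), (1, 2), (1, 3), (1, 4), (1, 5), (1, 6), (1, 7), (2, 0), (2, 1), (2, 2), (2, 3), (2, 4), (2, 5), (2, 6), (2, 7), (3, 0), (3, 1), (3, 2), (3, 3), (3, 4), (3, 5), (3, 6), (3, 7)]

Answer: yes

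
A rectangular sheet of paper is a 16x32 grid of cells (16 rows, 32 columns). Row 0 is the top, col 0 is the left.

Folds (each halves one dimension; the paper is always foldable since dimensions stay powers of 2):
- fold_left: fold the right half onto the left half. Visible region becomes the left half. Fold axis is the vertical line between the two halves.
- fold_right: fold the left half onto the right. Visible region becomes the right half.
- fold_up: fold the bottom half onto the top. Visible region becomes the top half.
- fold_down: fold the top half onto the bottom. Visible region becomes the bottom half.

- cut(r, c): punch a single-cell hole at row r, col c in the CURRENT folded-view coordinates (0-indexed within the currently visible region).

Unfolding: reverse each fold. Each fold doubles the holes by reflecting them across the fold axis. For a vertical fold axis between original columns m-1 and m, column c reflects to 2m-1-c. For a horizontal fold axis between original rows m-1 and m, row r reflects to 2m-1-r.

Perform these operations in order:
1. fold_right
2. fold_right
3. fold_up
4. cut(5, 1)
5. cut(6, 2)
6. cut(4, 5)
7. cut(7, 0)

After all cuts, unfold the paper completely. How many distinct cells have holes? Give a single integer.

Op 1 fold_right: fold axis v@16; visible region now rows[0,16) x cols[16,32) = 16x16
Op 2 fold_right: fold axis v@24; visible region now rows[0,16) x cols[24,32) = 16x8
Op 3 fold_up: fold axis h@8; visible region now rows[0,8) x cols[24,32) = 8x8
Op 4 cut(5, 1): punch at orig (5,25); cuts so far [(5, 25)]; region rows[0,8) x cols[24,32) = 8x8
Op 5 cut(6, 2): punch at orig (6,26); cuts so far [(5, 25), (6, 26)]; region rows[0,8) x cols[24,32) = 8x8
Op 6 cut(4, 5): punch at orig (4,29); cuts so far [(4, 29), (5, 25), (6, 26)]; region rows[0,8) x cols[24,32) = 8x8
Op 7 cut(7, 0): punch at orig (7,24); cuts so far [(4, 29), (5, 25), (6, 26), (7, 24)]; region rows[0,8) x cols[24,32) = 8x8
Unfold 1 (reflect across h@8): 8 holes -> [(4, 29), (5, 25), (6, 26), (7, 24), (8, 24), (9, 26), (10, 25), (11, 29)]
Unfold 2 (reflect across v@24): 16 holes -> [(4, 18), (4, 29), (5, 22), (5, 25), (6, 21), (6, 26), (7, 23), (7, 24), (8, 23), (8, 24), (9, 21), (9, 26), (10, 22), (10, 25), (11, 18), (11, 29)]
Unfold 3 (reflect across v@16): 32 holes -> [(4, 2), (4, 13), (4, 18), (4, 29), (5, 6), (5, 9), (5, 22), (5, 25), (6, 5), (6, 10), (6, 21), (6, 26), (7, 7), (7, 8), (7, 23), (7, 24), (8, 7), (8, 8), (8, 23), (8, 24), (9, 5), (9, 10), (9, 21), (9, 26), (10, 6), (10, 9), (10, 22), (10, 25), (11, 2), (11, 13), (11, 18), (11, 29)]

Answer: 32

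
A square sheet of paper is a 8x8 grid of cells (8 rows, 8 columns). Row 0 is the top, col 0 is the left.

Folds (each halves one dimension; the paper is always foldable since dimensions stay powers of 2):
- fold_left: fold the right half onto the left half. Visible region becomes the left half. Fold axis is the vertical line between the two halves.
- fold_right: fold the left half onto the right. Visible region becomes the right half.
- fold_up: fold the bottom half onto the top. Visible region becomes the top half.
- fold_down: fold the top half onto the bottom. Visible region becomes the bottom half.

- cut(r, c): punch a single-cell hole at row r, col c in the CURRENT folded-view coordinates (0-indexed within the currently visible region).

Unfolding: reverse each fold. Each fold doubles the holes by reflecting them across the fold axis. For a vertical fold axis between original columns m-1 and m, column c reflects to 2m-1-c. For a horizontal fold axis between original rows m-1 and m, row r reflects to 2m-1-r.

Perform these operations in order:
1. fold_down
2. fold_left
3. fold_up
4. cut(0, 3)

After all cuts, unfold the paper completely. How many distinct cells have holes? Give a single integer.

Answer: 8

Derivation:
Op 1 fold_down: fold axis h@4; visible region now rows[4,8) x cols[0,8) = 4x8
Op 2 fold_left: fold axis v@4; visible region now rows[4,8) x cols[0,4) = 4x4
Op 3 fold_up: fold axis h@6; visible region now rows[4,6) x cols[0,4) = 2x4
Op 4 cut(0, 3): punch at orig (4,3); cuts so far [(4, 3)]; region rows[4,6) x cols[0,4) = 2x4
Unfold 1 (reflect across h@6): 2 holes -> [(4, 3), (7, 3)]
Unfold 2 (reflect across v@4): 4 holes -> [(4, 3), (4, 4), (7, 3), (7, 4)]
Unfold 3 (reflect across h@4): 8 holes -> [(0, 3), (0, 4), (3, 3), (3, 4), (4, 3), (4, 4), (7, 3), (7, 4)]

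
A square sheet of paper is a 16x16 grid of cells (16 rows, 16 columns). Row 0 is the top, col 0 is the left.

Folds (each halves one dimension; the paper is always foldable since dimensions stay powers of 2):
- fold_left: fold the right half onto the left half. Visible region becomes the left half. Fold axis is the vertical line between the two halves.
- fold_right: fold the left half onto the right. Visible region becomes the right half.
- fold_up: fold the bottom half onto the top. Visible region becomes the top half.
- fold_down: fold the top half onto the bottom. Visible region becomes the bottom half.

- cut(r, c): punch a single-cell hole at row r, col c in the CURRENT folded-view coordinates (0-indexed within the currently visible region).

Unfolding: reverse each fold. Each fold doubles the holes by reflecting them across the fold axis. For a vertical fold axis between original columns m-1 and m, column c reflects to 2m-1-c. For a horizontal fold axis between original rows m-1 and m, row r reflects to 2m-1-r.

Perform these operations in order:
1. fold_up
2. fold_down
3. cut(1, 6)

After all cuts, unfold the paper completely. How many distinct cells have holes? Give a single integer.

Op 1 fold_up: fold axis h@8; visible region now rows[0,8) x cols[0,16) = 8x16
Op 2 fold_down: fold axis h@4; visible region now rows[4,8) x cols[0,16) = 4x16
Op 3 cut(1, 6): punch at orig (5,6); cuts so far [(5, 6)]; region rows[4,8) x cols[0,16) = 4x16
Unfold 1 (reflect across h@4): 2 holes -> [(2, 6), (5, 6)]
Unfold 2 (reflect across h@8): 4 holes -> [(2, 6), (5, 6), (10, 6), (13, 6)]

Answer: 4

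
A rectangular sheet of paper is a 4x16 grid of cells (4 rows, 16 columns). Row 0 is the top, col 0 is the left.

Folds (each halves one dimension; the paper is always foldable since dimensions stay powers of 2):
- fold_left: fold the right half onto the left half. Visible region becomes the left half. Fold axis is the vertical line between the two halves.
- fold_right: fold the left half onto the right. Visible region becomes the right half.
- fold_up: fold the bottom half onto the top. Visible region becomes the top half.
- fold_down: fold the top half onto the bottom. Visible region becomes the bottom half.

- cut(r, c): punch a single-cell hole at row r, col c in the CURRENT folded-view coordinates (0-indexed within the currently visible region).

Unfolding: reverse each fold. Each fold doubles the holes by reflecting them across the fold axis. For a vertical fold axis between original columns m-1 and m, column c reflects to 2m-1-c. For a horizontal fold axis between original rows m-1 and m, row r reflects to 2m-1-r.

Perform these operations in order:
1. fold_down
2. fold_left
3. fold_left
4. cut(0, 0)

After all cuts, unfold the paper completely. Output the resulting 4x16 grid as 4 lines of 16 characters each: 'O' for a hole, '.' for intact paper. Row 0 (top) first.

Answer: ................
O......OO......O
O......OO......O
................

Derivation:
Op 1 fold_down: fold axis h@2; visible region now rows[2,4) x cols[0,16) = 2x16
Op 2 fold_left: fold axis v@8; visible region now rows[2,4) x cols[0,8) = 2x8
Op 3 fold_left: fold axis v@4; visible region now rows[2,4) x cols[0,4) = 2x4
Op 4 cut(0, 0): punch at orig (2,0); cuts so far [(2, 0)]; region rows[2,4) x cols[0,4) = 2x4
Unfold 1 (reflect across v@4): 2 holes -> [(2, 0), (2, 7)]
Unfold 2 (reflect across v@8): 4 holes -> [(2, 0), (2, 7), (2, 8), (2, 15)]
Unfold 3 (reflect across h@2): 8 holes -> [(1, 0), (1, 7), (1, 8), (1, 15), (2, 0), (2, 7), (2, 8), (2, 15)]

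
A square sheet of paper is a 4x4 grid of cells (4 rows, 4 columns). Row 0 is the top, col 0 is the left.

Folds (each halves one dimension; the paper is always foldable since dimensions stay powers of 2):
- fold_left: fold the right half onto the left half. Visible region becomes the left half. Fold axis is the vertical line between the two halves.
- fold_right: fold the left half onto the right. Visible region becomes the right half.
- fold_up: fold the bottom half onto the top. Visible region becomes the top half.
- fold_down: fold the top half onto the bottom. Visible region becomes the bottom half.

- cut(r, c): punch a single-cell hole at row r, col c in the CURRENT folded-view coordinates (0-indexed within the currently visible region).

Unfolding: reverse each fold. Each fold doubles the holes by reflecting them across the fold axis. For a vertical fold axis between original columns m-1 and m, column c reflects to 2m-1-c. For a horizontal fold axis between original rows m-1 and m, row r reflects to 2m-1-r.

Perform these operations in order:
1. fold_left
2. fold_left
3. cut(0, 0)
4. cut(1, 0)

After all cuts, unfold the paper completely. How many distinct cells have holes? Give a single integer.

Op 1 fold_left: fold axis v@2; visible region now rows[0,4) x cols[0,2) = 4x2
Op 2 fold_left: fold axis v@1; visible region now rows[0,4) x cols[0,1) = 4x1
Op 3 cut(0, 0): punch at orig (0,0); cuts so far [(0, 0)]; region rows[0,4) x cols[0,1) = 4x1
Op 4 cut(1, 0): punch at orig (1,0); cuts so far [(0, 0), (1, 0)]; region rows[0,4) x cols[0,1) = 4x1
Unfold 1 (reflect across v@1): 4 holes -> [(0, 0), (0, 1), (1, 0), (1, 1)]
Unfold 2 (reflect across v@2): 8 holes -> [(0, 0), (0, 1), (0, 2), (0, 3), (1, 0), (1, 1), (1, 2), (1, 3)]

Answer: 8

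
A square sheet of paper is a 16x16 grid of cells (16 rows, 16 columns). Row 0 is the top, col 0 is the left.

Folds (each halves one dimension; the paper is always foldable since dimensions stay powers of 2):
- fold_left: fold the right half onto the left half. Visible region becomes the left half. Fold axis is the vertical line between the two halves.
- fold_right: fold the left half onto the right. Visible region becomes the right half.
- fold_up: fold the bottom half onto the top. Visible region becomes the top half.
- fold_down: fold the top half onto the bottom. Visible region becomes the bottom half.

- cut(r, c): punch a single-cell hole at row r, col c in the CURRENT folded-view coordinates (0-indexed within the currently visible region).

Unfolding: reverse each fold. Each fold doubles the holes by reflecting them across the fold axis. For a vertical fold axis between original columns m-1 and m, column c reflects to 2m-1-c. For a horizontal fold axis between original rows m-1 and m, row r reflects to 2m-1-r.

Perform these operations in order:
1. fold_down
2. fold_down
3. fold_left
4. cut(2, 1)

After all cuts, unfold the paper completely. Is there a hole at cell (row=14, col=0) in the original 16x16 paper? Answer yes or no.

Answer: no

Derivation:
Op 1 fold_down: fold axis h@8; visible region now rows[8,16) x cols[0,16) = 8x16
Op 2 fold_down: fold axis h@12; visible region now rows[12,16) x cols[0,16) = 4x16
Op 3 fold_left: fold axis v@8; visible region now rows[12,16) x cols[0,8) = 4x8
Op 4 cut(2, 1): punch at orig (14,1); cuts so far [(14, 1)]; region rows[12,16) x cols[0,8) = 4x8
Unfold 1 (reflect across v@8): 2 holes -> [(14, 1), (14, 14)]
Unfold 2 (reflect across h@12): 4 holes -> [(9, 1), (9, 14), (14, 1), (14, 14)]
Unfold 3 (reflect across h@8): 8 holes -> [(1, 1), (1, 14), (6, 1), (6, 14), (9, 1), (9, 14), (14, 1), (14, 14)]
Holes: [(1, 1), (1, 14), (6, 1), (6, 14), (9, 1), (9, 14), (14, 1), (14, 14)]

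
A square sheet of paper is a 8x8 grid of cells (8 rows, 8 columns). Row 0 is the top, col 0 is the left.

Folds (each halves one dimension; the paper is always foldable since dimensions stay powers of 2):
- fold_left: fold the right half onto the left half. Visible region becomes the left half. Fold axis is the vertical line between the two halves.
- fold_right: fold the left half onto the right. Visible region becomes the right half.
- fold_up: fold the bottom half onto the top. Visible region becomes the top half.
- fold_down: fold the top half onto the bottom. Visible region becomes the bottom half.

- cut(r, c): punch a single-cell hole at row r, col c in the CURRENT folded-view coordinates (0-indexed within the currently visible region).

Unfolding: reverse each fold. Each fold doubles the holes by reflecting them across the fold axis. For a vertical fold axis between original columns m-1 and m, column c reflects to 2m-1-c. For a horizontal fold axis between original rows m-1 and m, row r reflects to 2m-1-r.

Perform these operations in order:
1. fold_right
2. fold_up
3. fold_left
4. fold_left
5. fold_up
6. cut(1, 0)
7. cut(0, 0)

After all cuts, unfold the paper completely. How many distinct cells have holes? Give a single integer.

Answer: 64

Derivation:
Op 1 fold_right: fold axis v@4; visible region now rows[0,8) x cols[4,8) = 8x4
Op 2 fold_up: fold axis h@4; visible region now rows[0,4) x cols[4,8) = 4x4
Op 3 fold_left: fold axis v@6; visible region now rows[0,4) x cols[4,6) = 4x2
Op 4 fold_left: fold axis v@5; visible region now rows[0,4) x cols[4,5) = 4x1
Op 5 fold_up: fold axis h@2; visible region now rows[0,2) x cols[4,5) = 2x1
Op 6 cut(1, 0): punch at orig (1,4); cuts so far [(1, 4)]; region rows[0,2) x cols[4,5) = 2x1
Op 7 cut(0, 0): punch at orig (0,4); cuts so far [(0, 4), (1, 4)]; region rows[0,2) x cols[4,5) = 2x1
Unfold 1 (reflect across h@2): 4 holes -> [(0, 4), (1, 4), (2, 4), (3, 4)]
Unfold 2 (reflect across v@5): 8 holes -> [(0, 4), (0, 5), (1, 4), (1, 5), (2, 4), (2, 5), (3, 4), (3, 5)]
Unfold 3 (reflect across v@6): 16 holes -> [(0, 4), (0, 5), (0, 6), (0, 7), (1, 4), (1, 5), (1, 6), (1, 7), (2, 4), (2, 5), (2, 6), (2, 7), (3, 4), (3, 5), (3, 6), (3, 7)]
Unfold 4 (reflect across h@4): 32 holes -> [(0, 4), (0, 5), (0, 6), (0, 7), (1, 4), (1, 5), (1, 6), (1, 7), (2, 4), (2, 5), (2, 6), (2, 7), (3, 4), (3, 5), (3, 6), (3, 7), (4, 4), (4, 5), (4, 6), (4, 7), (5, 4), (5, 5), (5, 6), (5, 7), (6, 4), (6, 5), (6, 6), (6, 7), (7, 4), (7, 5), (7, 6), (7, 7)]
Unfold 5 (reflect across v@4): 64 holes -> [(0, 0), (0, 1), (0, 2), (0, 3), (0, 4), (0, 5), (0, 6), (0, 7), (1, 0), (1, 1), (1, 2), (1, 3), (1, 4), (1, 5), (1, 6), (1, 7), (2, 0), (2, 1), (2, 2), (2, 3), (2, 4), (2, 5), (2, 6), (2, 7), (3, 0), (3, 1), (3, 2), (3, 3), (3, 4), (3, 5), (3, 6), (3, 7), (4, 0), (4, 1), (4, 2), (4, 3), (4, 4), (4, 5), (4, 6), (4, 7), (5, 0), (5, 1), (5, 2), (5, 3), (5, 4), (5, 5), (5, 6), (5, 7), (6, 0), (6, 1), (6, 2), (6, 3), (6, 4), (6, 5), (6, 6), (6, 7), (7, 0), (7, 1), (7, 2), (7, 3), (7, 4), (7, 5), (7, 6), (7, 7)]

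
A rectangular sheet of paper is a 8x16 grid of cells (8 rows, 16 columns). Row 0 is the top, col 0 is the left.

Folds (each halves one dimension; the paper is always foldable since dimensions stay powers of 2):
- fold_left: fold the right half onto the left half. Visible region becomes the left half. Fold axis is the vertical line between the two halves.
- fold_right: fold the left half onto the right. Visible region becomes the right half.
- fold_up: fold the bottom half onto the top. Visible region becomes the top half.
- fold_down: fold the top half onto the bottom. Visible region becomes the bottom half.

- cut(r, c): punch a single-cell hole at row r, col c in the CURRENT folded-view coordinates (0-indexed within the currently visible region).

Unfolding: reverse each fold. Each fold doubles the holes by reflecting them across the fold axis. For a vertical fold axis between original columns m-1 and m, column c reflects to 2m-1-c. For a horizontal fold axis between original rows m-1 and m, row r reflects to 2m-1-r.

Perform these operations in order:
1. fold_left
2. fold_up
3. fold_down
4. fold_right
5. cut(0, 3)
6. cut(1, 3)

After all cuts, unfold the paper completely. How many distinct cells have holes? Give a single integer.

Op 1 fold_left: fold axis v@8; visible region now rows[0,8) x cols[0,8) = 8x8
Op 2 fold_up: fold axis h@4; visible region now rows[0,4) x cols[0,8) = 4x8
Op 3 fold_down: fold axis h@2; visible region now rows[2,4) x cols[0,8) = 2x8
Op 4 fold_right: fold axis v@4; visible region now rows[2,4) x cols[4,8) = 2x4
Op 5 cut(0, 3): punch at orig (2,7); cuts so far [(2, 7)]; region rows[2,4) x cols[4,8) = 2x4
Op 6 cut(1, 3): punch at orig (3,7); cuts so far [(2, 7), (3, 7)]; region rows[2,4) x cols[4,8) = 2x4
Unfold 1 (reflect across v@4): 4 holes -> [(2, 0), (2, 7), (3, 0), (3, 7)]
Unfold 2 (reflect across h@2): 8 holes -> [(0, 0), (0, 7), (1, 0), (1, 7), (2, 0), (2, 7), (3, 0), (3, 7)]
Unfold 3 (reflect across h@4): 16 holes -> [(0, 0), (0, 7), (1, 0), (1, 7), (2, 0), (2, 7), (3, 0), (3, 7), (4, 0), (4, 7), (5, 0), (5, 7), (6, 0), (6, 7), (7, 0), (7, 7)]
Unfold 4 (reflect across v@8): 32 holes -> [(0, 0), (0, 7), (0, 8), (0, 15), (1, 0), (1, 7), (1, 8), (1, 15), (2, 0), (2, 7), (2, 8), (2, 15), (3, 0), (3, 7), (3, 8), (3, 15), (4, 0), (4, 7), (4, 8), (4, 15), (5, 0), (5, 7), (5, 8), (5, 15), (6, 0), (6, 7), (6, 8), (6, 15), (7, 0), (7, 7), (7, 8), (7, 15)]

Answer: 32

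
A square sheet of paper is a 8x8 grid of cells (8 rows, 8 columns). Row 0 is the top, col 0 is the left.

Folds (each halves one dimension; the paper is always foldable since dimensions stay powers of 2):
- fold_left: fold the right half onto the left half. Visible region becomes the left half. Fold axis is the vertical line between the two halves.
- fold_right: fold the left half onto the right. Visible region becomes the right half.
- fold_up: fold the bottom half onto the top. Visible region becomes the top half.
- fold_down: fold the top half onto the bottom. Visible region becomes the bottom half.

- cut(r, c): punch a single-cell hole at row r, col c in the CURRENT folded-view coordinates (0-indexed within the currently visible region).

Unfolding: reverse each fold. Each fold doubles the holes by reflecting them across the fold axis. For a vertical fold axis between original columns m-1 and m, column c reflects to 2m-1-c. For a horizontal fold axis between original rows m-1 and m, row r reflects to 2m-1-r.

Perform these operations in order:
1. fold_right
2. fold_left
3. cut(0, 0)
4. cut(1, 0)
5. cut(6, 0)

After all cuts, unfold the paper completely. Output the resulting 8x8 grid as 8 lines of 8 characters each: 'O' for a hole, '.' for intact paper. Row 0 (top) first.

Answer: O..OO..O
O..OO..O
........
........
........
........
O..OO..O
........

Derivation:
Op 1 fold_right: fold axis v@4; visible region now rows[0,8) x cols[4,8) = 8x4
Op 2 fold_left: fold axis v@6; visible region now rows[0,8) x cols[4,6) = 8x2
Op 3 cut(0, 0): punch at orig (0,4); cuts so far [(0, 4)]; region rows[0,8) x cols[4,6) = 8x2
Op 4 cut(1, 0): punch at orig (1,4); cuts so far [(0, 4), (1, 4)]; region rows[0,8) x cols[4,6) = 8x2
Op 5 cut(6, 0): punch at orig (6,4); cuts so far [(0, 4), (1, 4), (6, 4)]; region rows[0,8) x cols[4,6) = 8x2
Unfold 1 (reflect across v@6): 6 holes -> [(0, 4), (0, 7), (1, 4), (1, 7), (6, 4), (6, 7)]
Unfold 2 (reflect across v@4): 12 holes -> [(0, 0), (0, 3), (0, 4), (0, 7), (1, 0), (1, 3), (1, 4), (1, 7), (6, 0), (6, 3), (6, 4), (6, 7)]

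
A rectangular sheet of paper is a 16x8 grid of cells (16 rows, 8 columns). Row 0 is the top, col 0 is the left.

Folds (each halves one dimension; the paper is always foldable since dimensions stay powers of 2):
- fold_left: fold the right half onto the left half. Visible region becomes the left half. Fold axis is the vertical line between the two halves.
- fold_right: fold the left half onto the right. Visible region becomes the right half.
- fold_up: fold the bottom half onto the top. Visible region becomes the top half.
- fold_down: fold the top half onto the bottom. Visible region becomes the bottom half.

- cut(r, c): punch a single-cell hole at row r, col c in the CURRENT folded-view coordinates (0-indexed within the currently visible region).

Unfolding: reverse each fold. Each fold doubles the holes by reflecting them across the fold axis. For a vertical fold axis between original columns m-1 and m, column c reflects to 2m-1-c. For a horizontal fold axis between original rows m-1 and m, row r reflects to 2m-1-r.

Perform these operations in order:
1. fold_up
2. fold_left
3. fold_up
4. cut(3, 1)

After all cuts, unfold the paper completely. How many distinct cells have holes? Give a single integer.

Op 1 fold_up: fold axis h@8; visible region now rows[0,8) x cols[0,8) = 8x8
Op 2 fold_left: fold axis v@4; visible region now rows[0,8) x cols[0,4) = 8x4
Op 3 fold_up: fold axis h@4; visible region now rows[0,4) x cols[0,4) = 4x4
Op 4 cut(3, 1): punch at orig (3,1); cuts so far [(3, 1)]; region rows[0,4) x cols[0,4) = 4x4
Unfold 1 (reflect across h@4): 2 holes -> [(3, 1), (4, 1)]
Unfold 2 (reflect across v@4): 4 holes -> [(3, 1), (3, 6), (4, 1), (4, 6)]
Unfold 3 (reflect across h@8): 8 holes -> [(3, 1), (3, 6), (4, 1), (4, 6), (11, 1), (11, 6), (12, 1), (12, 6)]

Answer: 8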